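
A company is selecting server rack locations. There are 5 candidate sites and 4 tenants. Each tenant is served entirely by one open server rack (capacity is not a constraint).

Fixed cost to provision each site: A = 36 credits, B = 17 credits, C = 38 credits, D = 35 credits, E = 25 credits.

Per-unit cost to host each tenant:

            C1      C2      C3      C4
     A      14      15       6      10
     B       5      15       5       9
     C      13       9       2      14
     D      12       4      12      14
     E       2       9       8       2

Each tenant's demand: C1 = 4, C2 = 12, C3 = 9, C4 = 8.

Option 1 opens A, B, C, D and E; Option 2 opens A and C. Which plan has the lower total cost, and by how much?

Option 1 is cheaper by 91.

Option 1: {A, B, C, D, E}: C1→E 2·4=8, C2→D 4·12=48, C3→C 2·9=18, C4→E 2·8=16. Service 90; fixed 151; total 241.
Option 2: {A, C}: C1→C 13·4=52, C2→C 9·12=108, C3→C 2·9=18, C4→A 10·8=80. Service 258; fixed 74; total 332.
Difference: |241 − 332| = 91.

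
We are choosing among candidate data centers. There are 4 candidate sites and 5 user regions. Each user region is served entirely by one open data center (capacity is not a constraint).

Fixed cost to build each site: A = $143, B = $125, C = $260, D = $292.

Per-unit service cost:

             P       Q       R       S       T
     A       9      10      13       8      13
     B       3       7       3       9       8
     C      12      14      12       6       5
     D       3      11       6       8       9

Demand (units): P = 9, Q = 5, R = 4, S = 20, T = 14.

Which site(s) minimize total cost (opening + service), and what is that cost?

Open B only; minimum total cost 491.

For any fixed open set, each user region goes to its cheapest open site; total = fixed + service.
{B}: P→B 3·9=27, Q→B 7·5=35, R→B 3·4=12, S→B 9·20=180, T→B 8·14=112. Service 366; fixed 125; total 491.
{A, B}: service 346 + fixed 268 = 614
{B, C}: service 264 + fixed 385 = 649
{A, B, C, D}: P→B 3·9=27, Q→B 7·5=35, R→B 3·4=12, S→C 6·20=120, T→C 5·14=70. Service 264; fixed 820; total 1084.
No other subset beats 491.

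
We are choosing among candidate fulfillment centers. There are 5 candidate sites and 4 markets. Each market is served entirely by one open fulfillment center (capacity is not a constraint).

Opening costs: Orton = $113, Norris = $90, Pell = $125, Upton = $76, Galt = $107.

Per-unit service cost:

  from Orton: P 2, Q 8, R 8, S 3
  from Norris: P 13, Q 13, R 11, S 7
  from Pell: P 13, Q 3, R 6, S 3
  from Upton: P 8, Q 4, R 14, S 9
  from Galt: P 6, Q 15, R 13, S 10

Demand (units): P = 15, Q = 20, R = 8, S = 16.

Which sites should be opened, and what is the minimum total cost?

For any fixed open set, each market goes to its cheapest open site; total = fixed + service.
{Orton, Upton}: P→Orton 2·15=30, Q→Upton 4·20=80, R→Orton 8·8=64, S→Orton 3·16=48. Service 222; fixed 189; total 411.
{Orton}: P→Orton 2·15=30, Q→Orton 8·20=160, R→Orton 8·8=64, S→Orton 3·16=48. Service 302; fixed 113; total 415.
{Orton, Pell}: service 186 + fixed 238 = 424
{Orton, Norris, Pell, Upton, Galt}: P→Orton 2·15=30, Q→Pell 3·20=60, R→Pell 6·8=48, S→Orton 3·16=48. Service 186; fixed 511; total 697.
No other subset beats 411.

Open Orton and Upton; minimum total cost 411.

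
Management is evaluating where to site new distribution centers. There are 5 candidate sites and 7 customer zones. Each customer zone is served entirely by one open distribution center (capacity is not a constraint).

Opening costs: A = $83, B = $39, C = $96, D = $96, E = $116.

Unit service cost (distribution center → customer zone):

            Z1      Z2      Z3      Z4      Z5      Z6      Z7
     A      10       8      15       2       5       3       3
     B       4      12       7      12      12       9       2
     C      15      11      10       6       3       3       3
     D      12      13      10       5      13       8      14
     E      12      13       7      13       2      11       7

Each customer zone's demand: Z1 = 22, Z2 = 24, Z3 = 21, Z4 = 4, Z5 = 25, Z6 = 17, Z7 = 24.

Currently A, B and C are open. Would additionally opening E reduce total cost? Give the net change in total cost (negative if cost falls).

No — net change +91 (cost rises by 91).

Current service cost with {A, B, C}: 609.
Adding E: each customer zone re-picks its cheapest; new service cost 584, saving 25.
Extra fixed cost: 116. Net change = 116 − 25 = 91.
(Totals: 827 → 918.)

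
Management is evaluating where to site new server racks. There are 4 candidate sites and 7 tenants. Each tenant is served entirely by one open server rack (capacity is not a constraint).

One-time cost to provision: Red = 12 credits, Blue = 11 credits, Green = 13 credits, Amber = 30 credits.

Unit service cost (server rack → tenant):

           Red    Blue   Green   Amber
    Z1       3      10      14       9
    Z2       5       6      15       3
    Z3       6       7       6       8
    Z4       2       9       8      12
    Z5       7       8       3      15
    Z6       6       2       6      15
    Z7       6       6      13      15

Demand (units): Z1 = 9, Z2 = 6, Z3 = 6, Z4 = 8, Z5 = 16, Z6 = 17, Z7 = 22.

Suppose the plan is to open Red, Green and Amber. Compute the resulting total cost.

Total cost: 434

Each tenant is assigned to its cheapest site among the open ones.
{Red, Green, Amber}: Z1→Red 3·9=27, Z2→Amber 3·6=18, Z3→Red 6·6=36, Z4→Red 2·8=16, Z5→Green 3·16=48, Z6→Red 6·17=102, Z7→Red 6·22=132. Service 379; fixed 55; total 434.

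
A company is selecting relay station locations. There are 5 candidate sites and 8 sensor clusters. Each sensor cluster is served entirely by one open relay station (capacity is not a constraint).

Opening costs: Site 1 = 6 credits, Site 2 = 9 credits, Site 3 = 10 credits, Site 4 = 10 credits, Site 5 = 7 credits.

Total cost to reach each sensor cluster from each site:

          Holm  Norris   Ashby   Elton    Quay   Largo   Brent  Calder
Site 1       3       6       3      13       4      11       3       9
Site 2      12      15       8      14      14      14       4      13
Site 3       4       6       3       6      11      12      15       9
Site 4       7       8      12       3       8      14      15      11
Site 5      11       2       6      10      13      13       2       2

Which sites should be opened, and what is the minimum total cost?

For any fixed open set, each sensor cluster goes to its cheapest open site; total = fixed + service.
{Site 1, Site 5}: Holm→Site 1 3, Norris→Site 5 2, Ashby→Site 1 3, Elton→Site 5 10, Quay→Site 1 4, Largo→Site 1 11, Brent→Site 5 2, Calder→Site 5 2. Service 37; fixed 13; total 50.
{Site 1, Site 4, Site 5}: service 30 + fixed 23 = 53
{Site 1, Site 3, Site 5}: Holm→Site 1 3, Norris→Site 5 2, Ashby→Site 1 3, Elton→Site 3 6, Quay→Site 1 4, Largo→Site 1 11, Brent→Site 5 2, Calder→Site 5 2. Service 33; fixed 23; total 56.
{Site 1, Site 2, Site 3, Site 4, Site 5}: service 30 + fixed 42 = 72
No other subset beats 50.

Open Site 1 and Site 5; minimum total cost 50.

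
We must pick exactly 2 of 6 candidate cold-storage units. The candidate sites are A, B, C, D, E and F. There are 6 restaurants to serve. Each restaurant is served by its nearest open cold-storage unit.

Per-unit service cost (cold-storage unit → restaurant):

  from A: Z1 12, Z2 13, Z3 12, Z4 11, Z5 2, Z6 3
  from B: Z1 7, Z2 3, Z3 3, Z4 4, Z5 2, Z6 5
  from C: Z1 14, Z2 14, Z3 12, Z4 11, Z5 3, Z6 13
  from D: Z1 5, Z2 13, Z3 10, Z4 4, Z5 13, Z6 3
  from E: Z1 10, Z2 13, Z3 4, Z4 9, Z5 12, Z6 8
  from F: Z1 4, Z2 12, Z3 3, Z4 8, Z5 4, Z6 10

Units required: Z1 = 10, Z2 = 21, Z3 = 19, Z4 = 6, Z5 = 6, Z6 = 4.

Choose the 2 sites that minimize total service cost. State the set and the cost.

With exactly 2 open, each restaurant uses its cheapest among the chosen.
{B, F}: Z1→F 4·10=40, Z2→B 3·21=63, Z3→B 3·19=57, Z4→B 4·6=24, Z5→B 2·6=12, Z6→B 5·4=20. Service cost 216.
{B, D}: service cost 218
{A, B}: service cost 238
Among all 15 size-2 choices, {B, F} is lowest.

Choose B and F; total service cost 216.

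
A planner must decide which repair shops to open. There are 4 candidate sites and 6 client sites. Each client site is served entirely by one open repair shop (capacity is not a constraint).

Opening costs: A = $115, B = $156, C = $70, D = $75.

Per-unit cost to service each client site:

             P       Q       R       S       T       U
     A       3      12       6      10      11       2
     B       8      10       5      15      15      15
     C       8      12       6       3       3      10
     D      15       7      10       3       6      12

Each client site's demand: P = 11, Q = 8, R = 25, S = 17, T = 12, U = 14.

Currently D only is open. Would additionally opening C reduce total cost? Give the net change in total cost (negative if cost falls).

Current service cost with {D}: 762.
Adding C: each client site re-picks its cheapest; new service cost 521, saving 241.
Extra fixed cost: 70. Net change = 70 − 241 = -171.
(Totals: 837 → 666.)

Yes — net change −171 (cost falls by 171).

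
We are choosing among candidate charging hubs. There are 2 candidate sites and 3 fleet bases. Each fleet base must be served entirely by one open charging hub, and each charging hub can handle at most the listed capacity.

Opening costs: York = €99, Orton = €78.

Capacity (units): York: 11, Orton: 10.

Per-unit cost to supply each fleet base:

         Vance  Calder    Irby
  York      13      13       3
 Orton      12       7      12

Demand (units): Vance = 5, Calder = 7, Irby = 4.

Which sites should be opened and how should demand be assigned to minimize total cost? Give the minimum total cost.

Minimum total cost: 303

Open {York, Orton}: Vance→York 13·5=65, Calder→Orton 7·7=49, Irby→York 3·4=12.
Loads: York carries 9/11, Orton carries 7/10. Service 126; fixed 177; total 303.
Next best feasible plan costs 340.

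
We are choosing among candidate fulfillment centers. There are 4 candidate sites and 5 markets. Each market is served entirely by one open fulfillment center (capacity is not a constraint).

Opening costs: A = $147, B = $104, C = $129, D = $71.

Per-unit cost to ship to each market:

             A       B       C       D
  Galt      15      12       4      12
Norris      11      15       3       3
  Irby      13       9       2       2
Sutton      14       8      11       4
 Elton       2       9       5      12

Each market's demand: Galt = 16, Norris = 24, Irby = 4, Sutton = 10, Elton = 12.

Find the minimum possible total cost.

Minimum total cost: 443

For any fixed open set, each market goes to its cheapest open site; total = fixed + service.
{C}: Galt→C 4·16=64, Norris→C 3·24=72, Irby→C 2·4=8, Sutton→C 11·10=110, Elton→C 5·12=60. Service 314; fixed 129; total 443.
{C, D}: service 244 + fixed 200 = 444
{B, C}: service 284 + fixed 233 = 517
{A, B, C, D}: service 208 + fixed 451 = 659
No other subset beats 443.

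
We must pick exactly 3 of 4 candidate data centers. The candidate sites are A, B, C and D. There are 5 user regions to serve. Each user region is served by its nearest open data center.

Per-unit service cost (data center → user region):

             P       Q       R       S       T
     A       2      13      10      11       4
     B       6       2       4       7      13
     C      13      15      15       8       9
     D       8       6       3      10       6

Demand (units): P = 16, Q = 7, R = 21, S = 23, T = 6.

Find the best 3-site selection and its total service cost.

Choose A, B and D; total service cost 294.

With exactly 3 open, each user region uses its cheapest among the chosen.
{A, B, D}: P→A 2·16=32, Q→B 2·7=14, R→D 3·21=63, S→B 7·23=161, T→A 4·6=24. Service cost 294.
{A, B, C}: service cost 315
{A, C, D}: service cost 345
Among all 4 size-3 choices, {A, B, D} is lowest.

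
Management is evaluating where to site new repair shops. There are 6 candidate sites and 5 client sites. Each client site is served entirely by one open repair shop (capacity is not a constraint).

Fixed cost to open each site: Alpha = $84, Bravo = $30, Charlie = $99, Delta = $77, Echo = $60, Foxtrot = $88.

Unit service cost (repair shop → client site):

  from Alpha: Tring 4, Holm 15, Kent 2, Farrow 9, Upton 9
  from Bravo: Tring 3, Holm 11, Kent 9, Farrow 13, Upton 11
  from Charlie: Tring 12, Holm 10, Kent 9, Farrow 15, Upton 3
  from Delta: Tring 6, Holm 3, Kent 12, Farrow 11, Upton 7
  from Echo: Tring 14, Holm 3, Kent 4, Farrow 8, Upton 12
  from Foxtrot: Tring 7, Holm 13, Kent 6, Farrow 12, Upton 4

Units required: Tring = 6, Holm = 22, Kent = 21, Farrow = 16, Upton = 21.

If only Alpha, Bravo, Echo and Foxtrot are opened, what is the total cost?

Total cost: 600

Each client site is assigned to its cheapest site among the open ones.
{Alpha, Bravo, Echo, Foxtrot}: Tring→Bravo 3·6=18, Holm→Echo 3·22=66, Kent→Alpha 2·21=42, Farrow→Echo 8·16=128, Upton→Foxtrot 4·21=84. Service 338; fixed 262; total 600.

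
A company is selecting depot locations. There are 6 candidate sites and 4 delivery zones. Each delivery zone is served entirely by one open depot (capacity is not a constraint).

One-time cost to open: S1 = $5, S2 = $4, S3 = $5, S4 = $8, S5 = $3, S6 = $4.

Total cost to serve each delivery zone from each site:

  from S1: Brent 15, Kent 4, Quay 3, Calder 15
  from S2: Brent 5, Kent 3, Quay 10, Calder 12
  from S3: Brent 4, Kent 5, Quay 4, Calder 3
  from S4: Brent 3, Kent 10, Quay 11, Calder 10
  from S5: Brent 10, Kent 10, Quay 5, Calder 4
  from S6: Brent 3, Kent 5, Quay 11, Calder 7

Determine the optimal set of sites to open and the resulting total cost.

Open S3 only; minimum total cost 21.

For any fixed open set, each delivery zone goes to its cheapest open site; total = fixed + service.
{S3}: Brent→S3 4, Kent→S3 5, Quay→S3 4, Calder→S3 3. Service 16; fixed 5; total 21.
{S2, S3}: Brent→S3 4, Kent→S2 3, Quay→S3 4, Calder→S3 3. Service 14; fixed 9; total 23.
{S1, S3}: Brent→S3 4, Kent→S1 4, Quay→S1 3, Calder→S3 3. Service 14; fixed 10; total 24.
{S1, S2, S3, S4, S5, S6}: service 12 + fixed 29 = 41
No other subset beats 21.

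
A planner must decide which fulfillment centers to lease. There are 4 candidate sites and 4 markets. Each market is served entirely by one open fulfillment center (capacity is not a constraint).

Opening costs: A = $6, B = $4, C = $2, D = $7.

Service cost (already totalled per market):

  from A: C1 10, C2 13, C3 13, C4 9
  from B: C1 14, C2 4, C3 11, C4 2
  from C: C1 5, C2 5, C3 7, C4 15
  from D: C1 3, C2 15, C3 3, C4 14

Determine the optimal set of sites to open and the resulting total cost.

Open B and D; minimum total cost 23.

For any fixed open set, each market goes to its cheapest open site; total = fixed + service.
{B, D}: C1→D 3, C2→B 4, C3→D 3, C4→B 2. Service 12; fixed 11; total 23.
{B, C}: C1→C 5, C2→B 4, C3→C 7, C4→B 2. Service 18; fixed 6; total 24.
{B, C, D}: C1→D 3, C2→B 4, C3→D 3, C4→B 2. Service 12; fixed 13; total 25.
{A, B, C, D}: C1→D 3, C2→B 4, C3→D 3, C4→B 2. Service 12; fixed 19; total 31.
(All 15 nonempty subsets were checked; B and D is lowest.)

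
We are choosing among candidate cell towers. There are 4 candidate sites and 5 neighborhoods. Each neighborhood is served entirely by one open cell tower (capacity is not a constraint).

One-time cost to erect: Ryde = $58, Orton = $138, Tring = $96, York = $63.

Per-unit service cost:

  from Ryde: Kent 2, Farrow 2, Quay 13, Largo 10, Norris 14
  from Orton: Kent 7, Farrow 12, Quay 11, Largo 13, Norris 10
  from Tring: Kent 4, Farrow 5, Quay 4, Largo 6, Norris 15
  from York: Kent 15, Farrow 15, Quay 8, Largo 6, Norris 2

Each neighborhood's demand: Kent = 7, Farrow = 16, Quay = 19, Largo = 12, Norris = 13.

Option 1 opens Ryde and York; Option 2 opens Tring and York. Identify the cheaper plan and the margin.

Option 1 is cheaper by 24.

Option 1: {Ryde, York}: Kent→Ryde 2·7=14, Farrow→Ryde 2·16=32, Quay→York 8·19=152, Largo→York 6·12=72, Norris→York 2·13=26. Service 296; fixed 121; total 417.
Option 2: {Tring, York}: Kent→Tring 4·7=28, Farrow→Tring 5·16=80, Quay→Tring 4·19=76, Largo→Tring 6·12=72, Norris→York 2·13=26. Service 282; fixed 159; total 441.
Difference: |417 − 441| = 24.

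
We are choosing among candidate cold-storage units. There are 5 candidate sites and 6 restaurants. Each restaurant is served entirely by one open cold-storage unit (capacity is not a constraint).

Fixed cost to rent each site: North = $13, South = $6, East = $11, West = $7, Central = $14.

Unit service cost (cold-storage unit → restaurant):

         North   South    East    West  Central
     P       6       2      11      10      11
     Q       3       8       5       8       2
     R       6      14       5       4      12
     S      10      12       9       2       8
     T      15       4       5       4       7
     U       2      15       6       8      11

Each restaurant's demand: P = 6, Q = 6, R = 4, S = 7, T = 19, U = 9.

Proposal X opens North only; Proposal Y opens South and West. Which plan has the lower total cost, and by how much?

Proposal X: {North}: P→North 6·6=36, Q→North 3·6=18, R→North 6·4=24, S→North 10·7=70, T→North 15·19=285, U→North 2·9=18. Service 451; fixed 13; total 464.
Proposal Y: {South, West}: P→South 2·6=12, Q→South 8·6=48, R→West 4·4=16, S→West 2·7=14, T→South 4·19=76, U→West 8·9=72. Service 238; fixed 13; total 251.
Difference: |464 − 251| = 213.

Proposal Y is cheaper by 213.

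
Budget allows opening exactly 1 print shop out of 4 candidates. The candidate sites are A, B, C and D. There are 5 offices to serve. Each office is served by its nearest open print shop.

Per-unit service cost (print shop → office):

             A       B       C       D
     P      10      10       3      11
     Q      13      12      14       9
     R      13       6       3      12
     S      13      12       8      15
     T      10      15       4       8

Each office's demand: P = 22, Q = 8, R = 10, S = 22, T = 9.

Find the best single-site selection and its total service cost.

With exactly 1 open, each office uses its cheapest among the chosen.
{C}: P→C 3·22=66, Q→C 14·8=112, R→C 3·10=30, S→C 8·22=176, T→C 4·9=36. Service cost 420.
{B}: service cost 775
{A}: service cost 830
Among all 4 size-1 choices, {C} is lowest.

Choose C only; total service cost 420.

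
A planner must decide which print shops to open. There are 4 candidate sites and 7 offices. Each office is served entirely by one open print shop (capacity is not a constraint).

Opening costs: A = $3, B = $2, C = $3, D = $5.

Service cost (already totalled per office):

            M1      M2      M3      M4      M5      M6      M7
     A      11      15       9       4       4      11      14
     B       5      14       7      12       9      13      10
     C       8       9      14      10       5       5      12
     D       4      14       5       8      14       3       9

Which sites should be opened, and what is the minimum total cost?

Open A, C and D; minimum total cost 49.

For any fixed open set, each office goes to its cheapest open site; total = fixed + service.
{A, C, D}: M1→D 4, M2→C 9, M3→D 5, M4→A 4, M5→A 4, M6→D 3, M7→D 9. Service 38; fixed 11; total 49.
{A, B, C, D}: service 38 + fixed 13 = 51
{A, D}: M1→D 4, M2→D 14, M3→D 5, M4→A 4, M5→A 4, M6→D 3, M7→D 9. Service 43; fixed 8; total 51.
{B}: M1→B 5, M2→B 14, M3→B 7, M4→B 12, M5→B 9, M6→B 13, M7→B 10. Service 70; fixed 2; total 72.
No other subset beats 49.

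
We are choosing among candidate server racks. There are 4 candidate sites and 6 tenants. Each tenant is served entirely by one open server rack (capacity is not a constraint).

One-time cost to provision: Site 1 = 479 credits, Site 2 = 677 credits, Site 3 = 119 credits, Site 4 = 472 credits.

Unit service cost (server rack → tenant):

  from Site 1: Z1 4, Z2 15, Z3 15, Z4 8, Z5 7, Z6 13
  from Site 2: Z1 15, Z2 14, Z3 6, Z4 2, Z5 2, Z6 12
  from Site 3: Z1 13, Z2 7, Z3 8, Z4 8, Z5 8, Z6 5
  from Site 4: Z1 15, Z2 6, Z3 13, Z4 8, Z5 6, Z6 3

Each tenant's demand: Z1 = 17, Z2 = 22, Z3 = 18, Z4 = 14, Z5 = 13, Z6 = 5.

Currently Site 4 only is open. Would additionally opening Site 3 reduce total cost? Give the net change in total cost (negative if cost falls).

Current service cost with {Site 4}: 826.
Adding Site 3: each tenant re-picks its cheapest; new service cost 702, saving 124.
Extra fixed cost: 119. Net change = 119 − 124 = -5.
(Totals: 1298 → 1293.)

Yes — net change −5 (cost falls by 5).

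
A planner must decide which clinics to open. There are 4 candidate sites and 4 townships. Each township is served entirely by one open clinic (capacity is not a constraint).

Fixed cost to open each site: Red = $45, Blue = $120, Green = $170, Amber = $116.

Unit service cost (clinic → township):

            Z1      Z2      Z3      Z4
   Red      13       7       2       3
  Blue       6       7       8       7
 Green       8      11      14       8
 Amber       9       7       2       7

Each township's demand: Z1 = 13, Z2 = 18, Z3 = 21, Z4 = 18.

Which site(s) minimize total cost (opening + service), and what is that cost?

For any fixed open set, each township goes to its cheapest open site; total = fixed + service.
{Red}: Z1→Red 13·13=169, Z2→Red 7·18=126, Z3→Red 2·21=42, Z4→Red 3·18=54. Service 391; fixed 45; total 436.
{Red, Blue}: Z1→Blue 6·13=78, Z2→Red 7·18=126, Z3→Red 2·21=42, Z4→Red 3·18=54. Service 300; fixed 165; total 465.
{Red, Amber}: Z1→Amber 9·13=117, Z2→Red 7·18=126, Z3→Red 2·21=42, Z4→Red 3·18=54. Service 339; fixed 161; total 500.
{Red, Blue, Green, Amber}: Z1→Blue 6·13=78, Z2→Red 7·18=126, Z3→Red 2·21=42, Z4→Red 3·18=54. Service 300; fixed 451; total 751.
(All 15 nonempty subsets were checked; Red only is lowest.)

Open Red only; minimum total cost 436.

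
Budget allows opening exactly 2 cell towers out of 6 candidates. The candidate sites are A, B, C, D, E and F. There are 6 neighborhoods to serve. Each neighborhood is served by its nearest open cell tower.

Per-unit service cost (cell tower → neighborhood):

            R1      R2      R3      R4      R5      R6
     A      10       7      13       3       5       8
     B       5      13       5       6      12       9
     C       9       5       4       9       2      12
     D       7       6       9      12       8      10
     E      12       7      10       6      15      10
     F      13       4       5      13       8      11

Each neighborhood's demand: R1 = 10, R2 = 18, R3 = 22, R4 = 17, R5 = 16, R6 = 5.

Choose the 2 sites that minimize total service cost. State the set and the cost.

With exactly 2 open, each neighborhood uses its cheapest among the chosen.
{A, C}: R1→C 9·10=90, R2→C 5·18=90, R3→C 4·22=88, R4→A 3·17=51, R5→C 2·16=32, R6→A 8·5=40. Service cost 391.
{B, C}: service cost 407
{C, E}: service cost 452
Among all 15 size-2 choices, {A, C} is lowest.

Choose A and C; total service cost 391.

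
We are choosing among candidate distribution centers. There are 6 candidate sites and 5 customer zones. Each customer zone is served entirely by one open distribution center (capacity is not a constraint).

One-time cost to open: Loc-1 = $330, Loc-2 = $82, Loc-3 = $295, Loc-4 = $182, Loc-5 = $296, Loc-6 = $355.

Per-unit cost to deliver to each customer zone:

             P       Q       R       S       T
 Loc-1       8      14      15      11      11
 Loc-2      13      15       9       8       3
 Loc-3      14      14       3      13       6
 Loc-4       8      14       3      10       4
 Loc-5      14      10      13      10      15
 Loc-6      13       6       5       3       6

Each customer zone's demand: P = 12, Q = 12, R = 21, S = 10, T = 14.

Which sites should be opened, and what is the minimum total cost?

Open Loc-4 only; minimum total cost 665.

For any fixed open set, each customer zone goes to its cheapest open site; total = fixed + service.
{Loc-4}: P→Loc-4 8·12=96, Q→Loc-4 14·12=168, R→Loc-4 3·21=63, S→Loc-4 10·10=100, T→Loc-4 4·14=56. Service 483; fixed 182; total 665.
{Loc-2, Loc-4}: service 449 + fixed 264 = 713
{Loc-2}: P→Loc-2 13·12=156, Q→Loc-2 15·12=180, R→Loc-2 9·21=189, S→Loc-2 8·10=80, T→Loc-2 3·14=42. Service 647; fixed 82; total 729.
{Loc-1, Loc-2, Loc-3, Loc-4, Loc-5, Loc-6}: service 303 + fixed 1540 = 1843
No other subset beats 665.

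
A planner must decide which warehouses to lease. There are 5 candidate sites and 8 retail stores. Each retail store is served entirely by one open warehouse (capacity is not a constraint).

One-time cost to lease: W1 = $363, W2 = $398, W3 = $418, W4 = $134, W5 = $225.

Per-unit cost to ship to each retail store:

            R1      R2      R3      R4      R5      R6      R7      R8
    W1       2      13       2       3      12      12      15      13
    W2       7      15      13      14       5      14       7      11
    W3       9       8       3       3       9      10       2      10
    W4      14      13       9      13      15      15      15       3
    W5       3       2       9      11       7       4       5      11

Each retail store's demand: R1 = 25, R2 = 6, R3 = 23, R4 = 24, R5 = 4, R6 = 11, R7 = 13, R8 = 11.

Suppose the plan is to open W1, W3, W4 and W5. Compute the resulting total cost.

Total cost: 1451

Each retail store is assigned to its cheapest site among the open ones.
{W1, W3, W4, W5}: R1→W1 2·25=50, R2→W5 2·6=12, R3→W1 2·23=46, R4→W1 3·24=72, R5→W5 7·4=28, R6→W5 4·11=44, R7→W3 2·13=26, R8→W4 3·11=33. Service 311; fixed 1140; total 1451.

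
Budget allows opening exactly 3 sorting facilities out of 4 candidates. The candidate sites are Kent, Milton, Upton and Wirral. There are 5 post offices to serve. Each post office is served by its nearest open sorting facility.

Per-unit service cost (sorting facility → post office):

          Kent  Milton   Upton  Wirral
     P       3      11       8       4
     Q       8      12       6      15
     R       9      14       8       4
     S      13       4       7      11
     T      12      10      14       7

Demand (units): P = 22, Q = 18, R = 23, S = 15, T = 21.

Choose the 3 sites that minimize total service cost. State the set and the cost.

Choose Milton, Upton and Wirral; total service cost 495.

With exactly 3 open, each post office uses its cheapest among the chosen.
{Milton, Upton, Wirral}: P→Wirral 4·22=88, Q→Upton 6·18=108, R→Wirral 4·23=92, S→Milton 4·15=60, T→Wirral 7·21=147. Service cost 495.
{Kent, Milton, Wirral}: service cost 509
{Kent, Upton, Wirral}: service cost 518
Among all 4 size-3 choices, {Milton, Upton, Wirral} is lowest.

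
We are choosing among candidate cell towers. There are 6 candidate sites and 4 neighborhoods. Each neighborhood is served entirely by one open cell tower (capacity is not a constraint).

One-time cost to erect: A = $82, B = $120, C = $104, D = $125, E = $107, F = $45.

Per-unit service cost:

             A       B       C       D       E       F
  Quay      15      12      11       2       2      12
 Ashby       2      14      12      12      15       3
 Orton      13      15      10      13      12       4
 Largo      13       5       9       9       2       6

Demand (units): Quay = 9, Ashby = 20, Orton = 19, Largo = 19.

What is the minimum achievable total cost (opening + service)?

For any fixed open set, each neighborhood goes to its cheapest open site; total = fixed + service.
{E, F}: Quay→E 2·9=18, Ashby→F 3·20=60, Orton→F 4·19=76, Largo→E 2·19=38. Service 192; fixed 152; total 344.
{F}: service 358 + fixed 45 = 403
{A, E, F}: service 172 + fixed 234 = 406
{A, B, C, D, E, F}: service 172 + fixed 583 = 755
No other subset beats 344.

Minimum total cost: 344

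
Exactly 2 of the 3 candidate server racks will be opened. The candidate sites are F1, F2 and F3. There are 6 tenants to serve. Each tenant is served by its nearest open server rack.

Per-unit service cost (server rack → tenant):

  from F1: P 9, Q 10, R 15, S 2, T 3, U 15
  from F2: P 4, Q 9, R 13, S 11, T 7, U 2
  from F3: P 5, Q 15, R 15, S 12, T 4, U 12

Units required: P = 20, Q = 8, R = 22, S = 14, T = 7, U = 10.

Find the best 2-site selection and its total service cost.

Choose F1 and F2; total service cost 507.

With exactly 2 open, each tenant uses its cheapest among the chosen.
{F1, F2}: P→F2 4·20=80, Q→F2 9·8=72, R→F2 13·22=286, S→F1 2·14=28, T→F1 3·7=21, U→F2 2·10=20. Service cost 507.
{F2, F3}: service cost 640
{F1, F3}: service cost 679
Among all 3 size-2 choices, {F1, F2} is lowest.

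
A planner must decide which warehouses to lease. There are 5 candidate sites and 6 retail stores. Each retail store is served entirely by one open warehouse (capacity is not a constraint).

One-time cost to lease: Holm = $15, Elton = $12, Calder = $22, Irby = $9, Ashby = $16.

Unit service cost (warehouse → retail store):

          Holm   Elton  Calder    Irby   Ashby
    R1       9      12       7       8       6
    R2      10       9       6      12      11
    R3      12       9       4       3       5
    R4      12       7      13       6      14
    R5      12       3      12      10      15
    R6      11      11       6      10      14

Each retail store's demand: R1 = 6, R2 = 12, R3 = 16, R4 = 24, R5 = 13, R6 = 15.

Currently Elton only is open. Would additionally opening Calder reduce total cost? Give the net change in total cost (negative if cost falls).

Yes — net change −199 (cost falls by 199).

Current service cost with {Elton}: 696.
Adding Calder: each retail store re-picks its cheapest; new service cost 475, saving 221.
Extra fixed cost: 22. Net change = 22 − 221 = -199.
(Totals: 708 → 509.)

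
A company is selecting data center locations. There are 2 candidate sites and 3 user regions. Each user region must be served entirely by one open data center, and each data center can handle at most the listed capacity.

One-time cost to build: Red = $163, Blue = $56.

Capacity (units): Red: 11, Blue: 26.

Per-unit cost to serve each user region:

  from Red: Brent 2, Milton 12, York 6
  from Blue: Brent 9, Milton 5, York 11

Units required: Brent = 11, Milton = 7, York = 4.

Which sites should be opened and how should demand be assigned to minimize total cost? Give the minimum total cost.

Open {Blue}: Brent→Blue 9·11=99, Milton→Blue 5·7=35, York→Blue 11·4=44.
Loads: Blue carries 22/26. Service 178; fixed 56; total 234.
Next best feasible plan costs 320.

Minimum total cost: 234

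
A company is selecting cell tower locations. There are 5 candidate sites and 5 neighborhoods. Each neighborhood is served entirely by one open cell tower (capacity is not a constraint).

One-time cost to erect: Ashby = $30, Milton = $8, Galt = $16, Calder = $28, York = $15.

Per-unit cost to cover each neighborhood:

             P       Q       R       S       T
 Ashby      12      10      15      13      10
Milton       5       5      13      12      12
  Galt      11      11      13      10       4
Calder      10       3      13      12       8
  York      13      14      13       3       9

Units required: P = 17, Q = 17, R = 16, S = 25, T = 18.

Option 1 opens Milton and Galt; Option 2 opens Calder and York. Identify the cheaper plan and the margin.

Option 1: {Milton, Galt}: P→Milton 5·17=85, Q→Milton 5·17=85, R→Milton 13·16=208, S→Galt 10·25=250, T→Galt 4·18=72. Service 700; fixed 24; total 724.
Option 2: {Calder, York}: P→Calder 10·17=170, Q→Calder 3·17=51, R→Calder 13·16=208, S→York 3·25=75, T→Calder 8·18=144. Service 648; fixed 43; total 691.
Difference: |724 − 691| = 33.

Option 2 is cheaper by 33.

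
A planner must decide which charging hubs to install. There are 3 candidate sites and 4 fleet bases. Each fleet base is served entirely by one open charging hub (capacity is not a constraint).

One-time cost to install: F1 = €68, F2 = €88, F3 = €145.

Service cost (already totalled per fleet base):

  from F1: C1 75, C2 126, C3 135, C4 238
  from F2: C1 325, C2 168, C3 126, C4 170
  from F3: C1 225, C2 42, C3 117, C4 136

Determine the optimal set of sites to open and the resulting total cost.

Open F1 and F3; minimum total cost 583.

For any fixed open set, each fleet base goes to its cheapest open site; total = fixed + service.
{F1, F3}: C1→F1 75, C2→F3 42, C3→F3 117, C4→F3 136. Service 370; fixed 213; total 583.
{F1}: service 574 + fixed 68 = 642
{F1, F2}: C1→F1 75, C2→F1 126, C3→F2 126, C4→F2 170. Service 497; fixed 156; total 653.
{F1, F2, F3}: service 370 + fixed 301 = 671
No other subset beats 583.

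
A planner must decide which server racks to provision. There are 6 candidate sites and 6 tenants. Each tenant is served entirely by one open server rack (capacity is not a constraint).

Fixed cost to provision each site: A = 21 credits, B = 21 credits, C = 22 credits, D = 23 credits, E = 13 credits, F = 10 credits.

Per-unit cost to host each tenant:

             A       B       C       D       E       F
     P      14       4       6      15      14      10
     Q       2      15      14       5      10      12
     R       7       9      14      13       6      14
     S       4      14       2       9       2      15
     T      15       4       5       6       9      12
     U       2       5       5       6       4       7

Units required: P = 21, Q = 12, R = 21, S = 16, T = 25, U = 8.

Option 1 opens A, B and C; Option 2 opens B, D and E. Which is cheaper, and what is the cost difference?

Option 1: {A, B, C}: P→B 4·21=84, Q→A 2·12=24, R→A 7·21=147, S→C 2·16=32, T→B 4·25=100, U→A 2·8=16. Service 403; fixed 64; total 467.
Option 2: {B, D, E}: P→B 4·21=84, Q→D 5·12=60, R→E 6·21=126, S→E 2·16=32, T→B 4·25=100, U→E 4·8=32. Service 434; fixed 57; total 491.
Difference: |467 − 491| = 24.

Option 1 is cheaper by 24.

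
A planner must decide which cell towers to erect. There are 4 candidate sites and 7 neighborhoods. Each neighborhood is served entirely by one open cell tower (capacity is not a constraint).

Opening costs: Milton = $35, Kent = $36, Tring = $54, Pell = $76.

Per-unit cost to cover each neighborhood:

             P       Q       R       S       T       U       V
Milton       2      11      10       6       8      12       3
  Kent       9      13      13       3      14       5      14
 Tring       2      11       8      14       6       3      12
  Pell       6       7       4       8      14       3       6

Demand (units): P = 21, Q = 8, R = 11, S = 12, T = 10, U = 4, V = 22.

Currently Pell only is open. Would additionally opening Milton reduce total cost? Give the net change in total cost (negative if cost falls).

Current service cost with {Pell}: 606.
Adding Milton: each neighborhood re-picks its cheapest; new service cost 372, saving 234.
Extra fixed cost: 35. Net change = 35 − 234 = -199.
(Totals: 682 → 483.)

Yes — net change −199 (cost falls by 199).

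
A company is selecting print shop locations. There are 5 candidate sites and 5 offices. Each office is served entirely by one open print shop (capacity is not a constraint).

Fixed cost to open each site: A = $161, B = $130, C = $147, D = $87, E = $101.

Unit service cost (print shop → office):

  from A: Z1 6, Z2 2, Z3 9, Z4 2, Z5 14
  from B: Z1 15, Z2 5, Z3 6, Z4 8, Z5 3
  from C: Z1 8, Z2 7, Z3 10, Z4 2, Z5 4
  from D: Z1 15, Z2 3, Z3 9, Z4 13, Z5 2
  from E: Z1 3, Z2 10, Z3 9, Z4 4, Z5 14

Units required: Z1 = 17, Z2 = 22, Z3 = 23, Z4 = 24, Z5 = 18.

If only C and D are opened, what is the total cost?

Each office is assigned to its cheapest site among the open ones.
{C, D}: Z1→C 8·17=136, Z2→D 3·22=66, Z3→D 9·23=207, Z4→C 2·24=48, Z5→D 2·18=36. Service 493; fixed 234; total 727.

Total cost: 727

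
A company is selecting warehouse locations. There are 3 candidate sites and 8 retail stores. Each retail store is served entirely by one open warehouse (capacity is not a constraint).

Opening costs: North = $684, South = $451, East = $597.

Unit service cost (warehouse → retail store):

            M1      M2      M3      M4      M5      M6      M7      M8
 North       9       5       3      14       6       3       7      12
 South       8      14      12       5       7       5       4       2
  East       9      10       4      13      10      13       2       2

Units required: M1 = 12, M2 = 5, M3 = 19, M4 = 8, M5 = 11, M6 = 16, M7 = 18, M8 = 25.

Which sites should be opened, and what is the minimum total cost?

Open South only; minimum total cost 1164.

For any fixed open set, each retail store goes to its cheapest open site; total = fixed + service.
{South}: M1→South 8·12=96, M2→South 14·5=70, M3→South 12·19=228, M4→South 5·8=40, M5→South 7·11=77, M6→South 5·16=80, M7→South 4·18=72, M8→South 2·25=50. Service 713; fixed 451; total 1164.
{East}: M1→East 9·12=108, M2→East 10·5=50, M3→East 4·19=76, M4→East 13·8=104, M5→East 10·11=110, M6→East 13·16=208, M7→East 2·18=36, M8→East 2·25=50. Service 742; fixed 597; total 1339.
{North}: M1→North 9·12=108, M2→North 5·5=25, M3→North 3·19=57, M4→North 14·8=112, M5→North 6·11=66, M6→North 3·16=48, M7→North 7·18=126, M8→North 12·25=300. Service 842; fixed 684; total 1526.
{North, South, East}: service 418 + fixed 1732 = 2150
No other subset beats 1164.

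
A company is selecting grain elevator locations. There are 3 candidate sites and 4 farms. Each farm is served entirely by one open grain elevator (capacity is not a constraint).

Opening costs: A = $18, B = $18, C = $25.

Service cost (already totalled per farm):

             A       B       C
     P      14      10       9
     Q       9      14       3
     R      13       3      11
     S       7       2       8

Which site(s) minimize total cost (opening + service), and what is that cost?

Open B only; minimum total cost 47.

For any fixed open set, each farm goes to its cheapest open site; total = fixed + service.
{B}: P→B 10, Q→B 14, R→B 3, S→B 2. Service 29; fixed 18; total 47.
{C}: service 31 + fixed 25 = 56
{A, B}: P→B 10, Q→A 9, R→B 3, S→B 2. Service 24; fixed 36; total 60.
{A, B, C}: service 17 + fixed 61 = 78
No other subset beats 47.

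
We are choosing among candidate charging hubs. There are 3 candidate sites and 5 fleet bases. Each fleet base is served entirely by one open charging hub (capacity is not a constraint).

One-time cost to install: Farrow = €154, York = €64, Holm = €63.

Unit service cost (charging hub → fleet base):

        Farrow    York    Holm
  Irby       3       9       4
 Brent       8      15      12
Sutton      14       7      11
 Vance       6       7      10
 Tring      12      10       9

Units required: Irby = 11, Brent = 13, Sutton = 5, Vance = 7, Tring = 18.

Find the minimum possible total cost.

Minimum total cost: 550

For any fixed open set, each fleet base goes to its cheapest open site; total = fixed + service.
{Holm}: Irby→Holm 4·11=44, Brent→Holm 12·13=156, Sutton→Holm 11·5=55, Vance→Holm 10·7=70, Tring→Holm 9·18=162. Service 487; fixed 63; total 550.
{York, Holm}: service 446 + fixed 127 = 573
{Farrow, York}: service 394 + fixed 218 = 612
{Farrow, York, Holm}: Irby→Farrow 3·11=33, Brent→Farrow 8·13=104, Sutton→York 7·5=35, Vance→Farrow 6·7=42, Tring→Holm 9·18=162. Service 376; fixed 281; total 657.
No other subset beats 550.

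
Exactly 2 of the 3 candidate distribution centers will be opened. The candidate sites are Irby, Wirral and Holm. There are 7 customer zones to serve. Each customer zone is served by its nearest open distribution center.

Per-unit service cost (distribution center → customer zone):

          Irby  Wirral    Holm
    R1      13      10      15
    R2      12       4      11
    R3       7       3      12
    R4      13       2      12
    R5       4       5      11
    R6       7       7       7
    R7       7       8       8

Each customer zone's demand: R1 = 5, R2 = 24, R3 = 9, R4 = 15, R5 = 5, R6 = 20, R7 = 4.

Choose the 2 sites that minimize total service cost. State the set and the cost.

With exactly 2 open, each customer zone uses its cheapest among the chosen.
{Irby, Wirral}: R1→Wirral 10·5=50, R2→Wirral 4·24=96, R3→Wirral 3·9=27, R4→Wirral 2·15=30, R5→Irby 4·5=20, R6→Irby 7·20=140, R7→Irby 7·4=28. Service cost 391.
{Wirral, Holm}: service cost 400
{Irby, Holm}: service cost 760
Among all 3 size-2 choices, {Irby, Wirral} is lowest.

Choose Irby and Wirral; total service cost 391.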